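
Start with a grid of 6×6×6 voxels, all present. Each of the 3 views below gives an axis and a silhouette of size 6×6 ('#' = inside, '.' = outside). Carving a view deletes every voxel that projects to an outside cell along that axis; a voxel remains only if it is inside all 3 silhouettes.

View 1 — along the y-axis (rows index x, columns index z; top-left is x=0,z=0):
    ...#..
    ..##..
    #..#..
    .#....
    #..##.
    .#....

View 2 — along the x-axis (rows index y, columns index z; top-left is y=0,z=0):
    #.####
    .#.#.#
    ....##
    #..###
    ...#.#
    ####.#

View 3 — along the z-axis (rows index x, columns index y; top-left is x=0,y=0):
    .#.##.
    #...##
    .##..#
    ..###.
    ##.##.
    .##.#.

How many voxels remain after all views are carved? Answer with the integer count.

20 voxels

full grid |V| = 216
[1] y-view keeps 10 columns → grid now 60
[2] x-view keeps 21 columns → grid now 35
[3] z-view keeps 19 columns → grid now 20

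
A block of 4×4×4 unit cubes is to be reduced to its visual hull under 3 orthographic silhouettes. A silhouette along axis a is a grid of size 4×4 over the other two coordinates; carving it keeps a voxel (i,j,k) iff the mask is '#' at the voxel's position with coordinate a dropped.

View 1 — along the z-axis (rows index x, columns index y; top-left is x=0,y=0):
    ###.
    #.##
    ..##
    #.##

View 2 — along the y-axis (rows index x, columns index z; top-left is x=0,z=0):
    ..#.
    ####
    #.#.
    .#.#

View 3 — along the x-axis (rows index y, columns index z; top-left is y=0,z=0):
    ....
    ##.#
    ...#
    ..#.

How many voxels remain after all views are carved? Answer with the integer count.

full grid |V| = 64
[1] z-view keeps 11 columns → grid now 44
[2] y-view keeps 9 columns → grid now 25
[3] x-view keeps 5 columns → grid now 4

4 voxels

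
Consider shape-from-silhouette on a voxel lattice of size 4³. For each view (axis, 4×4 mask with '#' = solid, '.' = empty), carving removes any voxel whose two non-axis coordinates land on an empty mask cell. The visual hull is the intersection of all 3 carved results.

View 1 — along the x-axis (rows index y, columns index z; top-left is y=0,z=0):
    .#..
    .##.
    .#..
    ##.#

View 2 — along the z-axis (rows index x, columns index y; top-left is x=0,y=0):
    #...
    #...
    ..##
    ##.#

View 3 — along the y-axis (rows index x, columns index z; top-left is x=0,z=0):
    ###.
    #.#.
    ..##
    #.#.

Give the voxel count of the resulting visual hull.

full grid |V| = 64
step 1: project along x, AND mask (7/16) → |grid| = 28
step 2: project along z, AND mask (7/16) → |grid| = 12
step 3: project along y, AND mask (9/16) → |grid| = 4

|visual hull| = 4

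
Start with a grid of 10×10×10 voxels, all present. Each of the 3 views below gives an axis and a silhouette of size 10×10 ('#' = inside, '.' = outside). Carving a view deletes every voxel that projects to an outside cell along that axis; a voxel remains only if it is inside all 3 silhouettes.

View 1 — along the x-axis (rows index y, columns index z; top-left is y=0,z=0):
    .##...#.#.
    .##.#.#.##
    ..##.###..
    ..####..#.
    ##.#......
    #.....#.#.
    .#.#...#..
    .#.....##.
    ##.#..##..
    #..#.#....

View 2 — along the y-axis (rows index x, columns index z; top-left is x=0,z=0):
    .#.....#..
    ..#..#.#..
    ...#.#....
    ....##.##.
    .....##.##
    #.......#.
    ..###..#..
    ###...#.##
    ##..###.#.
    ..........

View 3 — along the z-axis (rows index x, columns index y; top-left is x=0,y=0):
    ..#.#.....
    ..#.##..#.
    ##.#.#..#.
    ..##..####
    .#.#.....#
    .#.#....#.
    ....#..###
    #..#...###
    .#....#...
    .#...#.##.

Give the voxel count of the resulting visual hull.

voxel count = 50

full grid |V| = 1000
[1] x-view keeps 40 columns → grid now 400
[2] y-view keeps 33 columns → grid now 133
[3] z-view keeps 38 columns → grid now 50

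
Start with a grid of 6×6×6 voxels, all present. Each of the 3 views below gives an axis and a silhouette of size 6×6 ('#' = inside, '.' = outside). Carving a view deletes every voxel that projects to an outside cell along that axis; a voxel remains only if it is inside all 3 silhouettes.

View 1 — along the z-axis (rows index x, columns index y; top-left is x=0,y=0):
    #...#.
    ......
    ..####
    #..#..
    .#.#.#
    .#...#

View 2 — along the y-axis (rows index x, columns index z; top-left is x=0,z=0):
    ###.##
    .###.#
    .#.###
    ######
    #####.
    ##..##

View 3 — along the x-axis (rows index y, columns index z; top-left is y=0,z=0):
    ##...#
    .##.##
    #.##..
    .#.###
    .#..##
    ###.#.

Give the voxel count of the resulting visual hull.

39 voxels

start: 6×6×6 = 216 voxels
[1] z-view keeps 13 columns → grid now 78
[2] y-view keeps 28 columns → grid now 61
[3] x-view keeps 21 columns → grid now 39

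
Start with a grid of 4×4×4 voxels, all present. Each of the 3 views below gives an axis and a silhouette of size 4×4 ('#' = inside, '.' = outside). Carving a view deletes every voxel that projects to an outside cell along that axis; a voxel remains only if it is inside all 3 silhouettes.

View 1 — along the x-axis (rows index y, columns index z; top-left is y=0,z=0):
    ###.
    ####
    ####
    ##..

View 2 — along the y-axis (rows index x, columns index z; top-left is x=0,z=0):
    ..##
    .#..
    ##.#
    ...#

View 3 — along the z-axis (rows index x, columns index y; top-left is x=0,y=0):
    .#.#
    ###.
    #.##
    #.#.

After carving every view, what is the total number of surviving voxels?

start: 4×4×4 = 64 voxels
  1. axis=0 (YZ plane), |mask|=13  ⇒  voxels=52
  2. axis=1 (XZ plane), |mask|=7  ⇒  voxels=21
  3. axis=2 (XY plane), |mask|=10  ⇒  voxels=13

voxel count = 13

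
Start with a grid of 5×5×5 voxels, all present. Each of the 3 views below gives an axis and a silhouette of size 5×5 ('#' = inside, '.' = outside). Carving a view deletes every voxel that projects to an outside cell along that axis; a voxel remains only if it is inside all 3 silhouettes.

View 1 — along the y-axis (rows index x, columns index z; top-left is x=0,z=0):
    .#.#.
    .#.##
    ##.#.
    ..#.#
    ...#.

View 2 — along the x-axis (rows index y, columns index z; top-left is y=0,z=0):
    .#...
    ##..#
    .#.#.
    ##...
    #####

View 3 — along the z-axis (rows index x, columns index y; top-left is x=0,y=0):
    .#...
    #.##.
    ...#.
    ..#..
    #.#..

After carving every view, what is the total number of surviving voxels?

start: 5×5×5 = 125 voxels
V1 y: intersect with XZ mask (11 set) -- 55 left
V2 x: intersect with YZ mask (13 set) -- 31 left
V3 z: intersect with XY mask (8 set) -- 8 left

|visual hull| = 8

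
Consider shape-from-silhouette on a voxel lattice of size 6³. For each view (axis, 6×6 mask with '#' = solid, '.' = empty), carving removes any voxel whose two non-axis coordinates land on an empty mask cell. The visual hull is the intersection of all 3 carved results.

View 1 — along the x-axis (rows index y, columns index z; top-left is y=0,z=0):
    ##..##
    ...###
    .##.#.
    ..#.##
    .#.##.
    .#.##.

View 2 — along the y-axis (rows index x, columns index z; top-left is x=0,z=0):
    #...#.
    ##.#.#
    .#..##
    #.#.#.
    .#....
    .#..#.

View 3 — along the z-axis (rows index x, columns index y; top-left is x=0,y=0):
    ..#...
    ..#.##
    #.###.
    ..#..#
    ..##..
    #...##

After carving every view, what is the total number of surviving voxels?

25 voxels

before carving: 216 voxels (6×6×6)
carve view 1 (along x, YZ-mask fill 19/36): 114 voxels remain
carve view 2 (along y, XZ-mask fill 15/36): 54 voxels remain
carve view 3 (along z, XY-mask fill 15/36): 25 voxels remain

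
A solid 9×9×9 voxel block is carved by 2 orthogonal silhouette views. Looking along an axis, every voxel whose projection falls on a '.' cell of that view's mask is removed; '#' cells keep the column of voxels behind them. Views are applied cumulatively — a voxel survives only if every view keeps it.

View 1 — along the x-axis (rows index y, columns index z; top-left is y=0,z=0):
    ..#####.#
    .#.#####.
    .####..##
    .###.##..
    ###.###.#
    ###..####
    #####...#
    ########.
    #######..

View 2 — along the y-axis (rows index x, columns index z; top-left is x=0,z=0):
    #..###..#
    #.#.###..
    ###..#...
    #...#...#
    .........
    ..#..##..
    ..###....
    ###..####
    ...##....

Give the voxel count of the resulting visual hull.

before carving: 729 voxels (9×9×9)
step 1: project along x, AND mask (58/81) → |grid| = 522
step 2: project along y, AND mask (32/81) → |grid| = 212

voxel count = 212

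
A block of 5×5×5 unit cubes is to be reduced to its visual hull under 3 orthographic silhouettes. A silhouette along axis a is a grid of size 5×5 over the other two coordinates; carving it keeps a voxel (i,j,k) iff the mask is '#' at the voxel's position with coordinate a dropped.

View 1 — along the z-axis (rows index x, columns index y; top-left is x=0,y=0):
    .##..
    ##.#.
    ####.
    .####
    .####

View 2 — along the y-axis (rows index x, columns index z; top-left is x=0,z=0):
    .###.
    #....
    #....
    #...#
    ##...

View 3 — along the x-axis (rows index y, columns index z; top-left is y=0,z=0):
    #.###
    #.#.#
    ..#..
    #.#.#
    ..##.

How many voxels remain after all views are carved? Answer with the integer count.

|visual hull| = 14

start: 5×5×5 = 125 voxels
[1] z-view keeps 17 columns → grid now 85
[2] y-view keeps 9 columns → grid now 29
[3] x-view keeps 13 columns → grid now 14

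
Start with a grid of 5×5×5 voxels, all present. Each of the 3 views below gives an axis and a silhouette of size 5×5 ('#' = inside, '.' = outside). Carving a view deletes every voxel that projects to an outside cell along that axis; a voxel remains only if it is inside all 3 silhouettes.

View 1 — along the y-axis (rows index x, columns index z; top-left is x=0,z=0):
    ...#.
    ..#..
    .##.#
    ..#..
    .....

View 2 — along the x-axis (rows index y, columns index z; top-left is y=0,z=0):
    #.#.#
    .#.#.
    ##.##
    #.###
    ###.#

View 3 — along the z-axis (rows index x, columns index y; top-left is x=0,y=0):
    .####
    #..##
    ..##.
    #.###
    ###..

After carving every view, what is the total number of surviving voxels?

full grid |V| = 125
[1] y-view keeps 6 columns → grid now 30
[2] x-view keeps 17 columns → grid now 19
[3] z-view keeps 16 columns → grid now 13

remaining voxels: 13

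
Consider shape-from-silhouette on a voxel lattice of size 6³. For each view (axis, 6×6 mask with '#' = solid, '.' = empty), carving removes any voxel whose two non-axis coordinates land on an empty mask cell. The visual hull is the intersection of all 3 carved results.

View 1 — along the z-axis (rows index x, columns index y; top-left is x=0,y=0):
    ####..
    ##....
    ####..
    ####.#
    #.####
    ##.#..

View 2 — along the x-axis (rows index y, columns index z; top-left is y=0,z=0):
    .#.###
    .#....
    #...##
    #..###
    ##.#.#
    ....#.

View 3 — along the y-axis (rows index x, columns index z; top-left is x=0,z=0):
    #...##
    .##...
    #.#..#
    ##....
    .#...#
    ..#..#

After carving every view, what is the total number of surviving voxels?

full grid |V| = 216
[1] z-view keeps 23 columns → grid now 138
[2] x-view keeps 17 columns → grid now 67
[3] y-view keeps 14 columns → grid now 27

27 voxels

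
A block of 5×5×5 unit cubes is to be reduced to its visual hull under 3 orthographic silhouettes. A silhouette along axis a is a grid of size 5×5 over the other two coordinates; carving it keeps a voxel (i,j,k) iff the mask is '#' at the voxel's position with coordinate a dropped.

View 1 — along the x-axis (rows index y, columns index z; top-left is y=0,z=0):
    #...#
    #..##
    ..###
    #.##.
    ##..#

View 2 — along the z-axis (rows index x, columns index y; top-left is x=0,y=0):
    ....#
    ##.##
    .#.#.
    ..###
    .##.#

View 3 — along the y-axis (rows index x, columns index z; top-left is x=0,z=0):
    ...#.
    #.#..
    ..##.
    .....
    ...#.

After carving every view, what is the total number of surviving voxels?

start: 5×5×5 = 125 voxels
  1. axis=0 (YZ plane), |mask|=14  ⇒  voxels=70
  2. axis=2 (XY plane), |mask|=13  ⇒  voxels=38
  3. axis=1 (XZ plane), |mask|=6  ⇒  voxels=10

|visual hull| = 10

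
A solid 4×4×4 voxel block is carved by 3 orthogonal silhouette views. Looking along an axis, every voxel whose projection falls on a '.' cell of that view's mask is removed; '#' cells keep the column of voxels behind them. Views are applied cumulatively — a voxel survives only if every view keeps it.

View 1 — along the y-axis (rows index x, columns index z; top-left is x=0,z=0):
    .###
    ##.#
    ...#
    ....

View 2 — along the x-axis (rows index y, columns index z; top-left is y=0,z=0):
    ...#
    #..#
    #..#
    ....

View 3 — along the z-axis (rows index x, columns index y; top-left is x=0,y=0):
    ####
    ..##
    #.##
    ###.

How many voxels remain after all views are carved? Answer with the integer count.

7 voxels

before carving: 64 voxels (4×4×4)
carve view 1 (along y, XZ-mask fill 7/16): 28 voxels remain
carve view 2 (along x, YZ-mask fill 5/16): 11 voxels remain
carve view 3 (along z, XY-mask fill 12/16): 7 voxels remain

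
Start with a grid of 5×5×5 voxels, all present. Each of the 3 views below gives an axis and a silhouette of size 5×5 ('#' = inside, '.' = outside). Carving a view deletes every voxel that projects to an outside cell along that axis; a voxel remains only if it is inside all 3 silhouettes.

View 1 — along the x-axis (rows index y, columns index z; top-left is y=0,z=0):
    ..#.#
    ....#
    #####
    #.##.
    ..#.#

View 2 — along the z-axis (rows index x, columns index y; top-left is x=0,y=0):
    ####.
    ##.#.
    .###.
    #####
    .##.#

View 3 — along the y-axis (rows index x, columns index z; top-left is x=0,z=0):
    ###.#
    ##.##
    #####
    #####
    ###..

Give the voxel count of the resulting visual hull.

voxel count = 39

full grid |V| = 125
after view 1 [x-axis, 13 of 25 cells solid] → remaining = 65
after view 2 [z-axis, 18 of 25 cells solid] → remaining = 47
after view 3 [y-axis, 21 of 25 cells solid] → remaining = 39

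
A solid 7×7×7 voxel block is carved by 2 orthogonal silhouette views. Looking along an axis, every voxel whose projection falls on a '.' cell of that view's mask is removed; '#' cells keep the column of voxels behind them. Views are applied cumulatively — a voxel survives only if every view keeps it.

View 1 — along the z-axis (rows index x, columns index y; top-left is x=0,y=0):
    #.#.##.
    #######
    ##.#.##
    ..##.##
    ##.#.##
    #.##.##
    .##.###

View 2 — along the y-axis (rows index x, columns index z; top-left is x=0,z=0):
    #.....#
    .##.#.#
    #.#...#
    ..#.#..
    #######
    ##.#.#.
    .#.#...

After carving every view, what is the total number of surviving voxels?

full grid |V| = 343
step 1: project along z, AND mask (35/49) → |grid| = 245
step 2: project along y, AND mask (24/49) → |grid| = 124

remaining voxels: 124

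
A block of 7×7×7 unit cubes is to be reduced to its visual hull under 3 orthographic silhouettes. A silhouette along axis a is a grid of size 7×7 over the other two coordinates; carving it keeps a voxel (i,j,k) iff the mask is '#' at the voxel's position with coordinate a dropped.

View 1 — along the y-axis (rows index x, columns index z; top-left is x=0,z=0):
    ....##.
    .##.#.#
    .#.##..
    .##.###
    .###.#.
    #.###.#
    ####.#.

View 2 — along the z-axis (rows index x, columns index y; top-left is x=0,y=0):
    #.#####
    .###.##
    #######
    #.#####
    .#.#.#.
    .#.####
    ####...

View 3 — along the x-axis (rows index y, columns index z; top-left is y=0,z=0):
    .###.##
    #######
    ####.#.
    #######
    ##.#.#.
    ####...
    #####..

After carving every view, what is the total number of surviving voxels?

initial block: 7^3 = 343
carve view 1 (along y, XZ-mask fill 28/49): 196 voxels remain
carve view 2 (along z, XY-mask fill 36/49): 140 voxels remain
carve view 3 (along x, YZ-mask fill 37/49): 106 voxels remain

remaining voxels: 106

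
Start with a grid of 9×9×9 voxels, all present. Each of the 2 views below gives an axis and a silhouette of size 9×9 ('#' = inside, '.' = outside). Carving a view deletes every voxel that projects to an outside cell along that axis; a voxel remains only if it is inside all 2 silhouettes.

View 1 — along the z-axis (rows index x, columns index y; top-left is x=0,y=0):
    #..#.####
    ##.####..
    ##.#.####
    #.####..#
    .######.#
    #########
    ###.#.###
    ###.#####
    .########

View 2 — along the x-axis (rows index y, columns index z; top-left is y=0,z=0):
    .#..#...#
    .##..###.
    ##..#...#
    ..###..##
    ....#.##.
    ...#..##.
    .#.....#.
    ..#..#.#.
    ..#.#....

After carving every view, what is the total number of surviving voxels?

full grid |V| = 729
[1] z-view keeps 64 columns → grid now 576
[2] x-view keeps 30 columns → grid now 210

210 voxels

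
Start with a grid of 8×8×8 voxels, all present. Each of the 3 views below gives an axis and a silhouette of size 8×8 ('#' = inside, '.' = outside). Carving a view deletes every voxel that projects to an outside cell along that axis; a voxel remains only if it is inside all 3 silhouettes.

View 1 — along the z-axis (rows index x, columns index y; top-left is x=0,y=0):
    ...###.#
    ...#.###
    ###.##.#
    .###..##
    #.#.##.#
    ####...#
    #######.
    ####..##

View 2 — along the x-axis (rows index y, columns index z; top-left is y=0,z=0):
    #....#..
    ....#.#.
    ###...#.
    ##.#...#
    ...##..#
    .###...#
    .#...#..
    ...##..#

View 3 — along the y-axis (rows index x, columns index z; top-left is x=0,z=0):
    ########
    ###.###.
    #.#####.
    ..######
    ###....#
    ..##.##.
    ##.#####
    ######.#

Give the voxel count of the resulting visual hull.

before carving: 512 voxels (8×8×8)
step 1: project along z, AND mask (42/64) → |grid| = 336
step 2: project along x, AND mask (24/64) → |grid| = 129
step 3: project along y, AND mask (48/64) → |grid| = 93

93 voxels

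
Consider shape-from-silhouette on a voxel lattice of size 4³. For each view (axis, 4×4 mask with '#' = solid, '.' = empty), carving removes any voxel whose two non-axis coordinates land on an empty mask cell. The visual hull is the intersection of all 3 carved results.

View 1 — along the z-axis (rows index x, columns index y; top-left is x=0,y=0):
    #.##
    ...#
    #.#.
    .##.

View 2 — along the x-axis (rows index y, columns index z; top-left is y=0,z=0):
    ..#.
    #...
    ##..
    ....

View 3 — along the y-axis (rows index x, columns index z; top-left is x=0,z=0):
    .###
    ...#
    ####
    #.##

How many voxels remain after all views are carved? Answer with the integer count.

|visual hull| = 7

before carving: 64 voxels (4×4×4)
  1. axis=2 (XY plane), |mask|=8  ⇒  voxels=32
  2. axis=0 (YZ plane), |mask|=4  ⇒  voxels=9
  3. axis=1 (XZ plane), |mask|=11  ⇒  voxels=7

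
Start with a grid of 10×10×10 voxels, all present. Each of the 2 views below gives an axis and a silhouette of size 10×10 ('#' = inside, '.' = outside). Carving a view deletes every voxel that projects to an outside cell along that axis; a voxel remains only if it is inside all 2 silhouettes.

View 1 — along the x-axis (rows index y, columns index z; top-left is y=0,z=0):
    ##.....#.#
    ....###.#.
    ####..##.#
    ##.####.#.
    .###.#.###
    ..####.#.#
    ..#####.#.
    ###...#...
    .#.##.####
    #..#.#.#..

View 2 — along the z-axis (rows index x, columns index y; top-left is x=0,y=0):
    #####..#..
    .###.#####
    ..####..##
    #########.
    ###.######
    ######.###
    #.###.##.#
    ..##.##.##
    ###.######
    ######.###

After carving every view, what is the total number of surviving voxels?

|visual hull| = 442

initial block: 10^3 = 1000
[1] x-view keeps 56 columns → grid now 560
[2] z-view keeps 78 columns → grid now 442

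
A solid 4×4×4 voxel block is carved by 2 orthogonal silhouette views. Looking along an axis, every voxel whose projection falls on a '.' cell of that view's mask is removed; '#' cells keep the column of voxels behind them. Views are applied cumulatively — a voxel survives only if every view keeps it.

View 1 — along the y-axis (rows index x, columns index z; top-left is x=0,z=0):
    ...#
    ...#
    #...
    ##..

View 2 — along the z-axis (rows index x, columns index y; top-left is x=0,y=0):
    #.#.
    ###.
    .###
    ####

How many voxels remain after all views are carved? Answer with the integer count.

remaining voxels: 16

start: 4×4×4 = 64 voxels
V1 y: intersect with XZ mask (5 set) -- 20 left
V2 z: intersect with XY mask (12 set) -- 16 left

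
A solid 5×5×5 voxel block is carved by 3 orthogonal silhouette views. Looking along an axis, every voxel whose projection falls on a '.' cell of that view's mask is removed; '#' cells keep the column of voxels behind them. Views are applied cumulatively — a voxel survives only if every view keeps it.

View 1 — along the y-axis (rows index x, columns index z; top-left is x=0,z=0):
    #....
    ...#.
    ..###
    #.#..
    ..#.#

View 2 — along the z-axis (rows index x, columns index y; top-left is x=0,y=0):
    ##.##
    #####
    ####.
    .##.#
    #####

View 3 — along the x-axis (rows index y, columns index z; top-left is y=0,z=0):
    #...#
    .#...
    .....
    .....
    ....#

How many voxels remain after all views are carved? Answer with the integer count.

before carving: 125 voxels (5×5×5)
V1 y: intersect with XZ mask (9 set) -- 45 left
V2 z: intersect with XY mask (21 set) -- 37 left
V3 x: intersect with YZ mask (4 set) -- 4 left

4 voxels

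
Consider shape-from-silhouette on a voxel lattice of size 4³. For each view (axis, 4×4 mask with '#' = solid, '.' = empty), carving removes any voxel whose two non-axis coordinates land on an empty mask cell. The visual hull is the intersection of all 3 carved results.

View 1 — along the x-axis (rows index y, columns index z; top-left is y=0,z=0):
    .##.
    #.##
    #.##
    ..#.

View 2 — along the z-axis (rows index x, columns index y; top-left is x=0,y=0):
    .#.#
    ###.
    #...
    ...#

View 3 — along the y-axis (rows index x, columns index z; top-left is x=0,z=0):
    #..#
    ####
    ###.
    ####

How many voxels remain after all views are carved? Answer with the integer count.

full grid |V| = 64
after view 1 [x-axis, 9 of 16 cells solid] → remaining = 36
after view 2 [z-axis, 7 of 16 cells solid] → remaining = 15
after view 3 [y-axis, 13 of 16 cells solid] → remaining = 13

remaining voxels: 13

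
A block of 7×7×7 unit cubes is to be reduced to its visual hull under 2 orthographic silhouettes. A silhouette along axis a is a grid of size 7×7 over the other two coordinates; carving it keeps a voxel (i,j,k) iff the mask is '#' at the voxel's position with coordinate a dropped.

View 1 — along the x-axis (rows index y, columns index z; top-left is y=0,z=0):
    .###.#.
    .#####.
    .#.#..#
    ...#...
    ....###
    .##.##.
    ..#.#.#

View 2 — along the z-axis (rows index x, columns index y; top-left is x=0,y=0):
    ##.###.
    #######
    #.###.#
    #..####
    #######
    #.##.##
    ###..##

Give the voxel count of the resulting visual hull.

remaining voxels: 126

start: 7×7×7 = 343 voxels
  1. axis=0 (YZ plane), |mask|=23  ⇒  voxels=161
  2. axis=2 (XY plane), |mask|=39  ⇒  voxels=126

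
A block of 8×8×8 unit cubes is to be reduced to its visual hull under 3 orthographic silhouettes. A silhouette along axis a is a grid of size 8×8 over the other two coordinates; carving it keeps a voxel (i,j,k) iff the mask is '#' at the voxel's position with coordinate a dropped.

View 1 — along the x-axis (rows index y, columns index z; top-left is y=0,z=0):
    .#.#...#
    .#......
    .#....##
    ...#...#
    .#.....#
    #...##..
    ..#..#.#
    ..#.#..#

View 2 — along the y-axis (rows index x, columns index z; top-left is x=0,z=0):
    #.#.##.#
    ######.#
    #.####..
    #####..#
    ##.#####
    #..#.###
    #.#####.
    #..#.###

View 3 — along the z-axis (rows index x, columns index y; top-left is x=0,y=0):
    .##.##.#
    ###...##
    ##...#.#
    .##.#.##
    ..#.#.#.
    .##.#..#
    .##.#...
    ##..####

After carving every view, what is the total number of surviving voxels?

|visual hull| = 56

before carving: 512 voxels (8×8×8)
[1] x-view keeps 20 columns → grid now 160
[2] y-view keeps 46 columns → grid now 110
[3] z-view keeps 35 columns → grid now 56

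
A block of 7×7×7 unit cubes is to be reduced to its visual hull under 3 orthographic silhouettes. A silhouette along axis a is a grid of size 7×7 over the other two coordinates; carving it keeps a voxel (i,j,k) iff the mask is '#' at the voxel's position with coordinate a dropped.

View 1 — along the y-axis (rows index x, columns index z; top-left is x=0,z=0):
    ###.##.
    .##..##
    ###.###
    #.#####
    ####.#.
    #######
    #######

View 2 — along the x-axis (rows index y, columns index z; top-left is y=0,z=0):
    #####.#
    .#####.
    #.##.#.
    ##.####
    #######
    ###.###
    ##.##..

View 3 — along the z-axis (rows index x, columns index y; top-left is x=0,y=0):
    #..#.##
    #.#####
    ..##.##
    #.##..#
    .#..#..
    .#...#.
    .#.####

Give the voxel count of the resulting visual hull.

start: 7×7×7 = 343 voxels
after view 1 [y-axis, 40 of 49 cells solid] → remaining = 280
after view 2 [x-axis, 38 of 49 cells solid] → remaining = 216
after view 3 [z-axis, 27 of 49 cells solid] → remaining = 115

voxel count = 115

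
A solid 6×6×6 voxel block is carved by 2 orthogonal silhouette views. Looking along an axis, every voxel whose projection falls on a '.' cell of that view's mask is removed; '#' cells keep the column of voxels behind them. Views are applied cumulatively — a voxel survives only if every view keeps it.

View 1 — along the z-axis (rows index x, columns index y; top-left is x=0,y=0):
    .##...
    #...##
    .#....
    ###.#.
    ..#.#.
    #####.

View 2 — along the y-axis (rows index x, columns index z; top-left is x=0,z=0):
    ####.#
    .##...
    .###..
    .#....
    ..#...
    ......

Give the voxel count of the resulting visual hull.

before carving: 216 voxels (6×6×6)
step 1: project along z, AND mask (17/36) → |grid| = 102
step 2: project along y, AND mask (12/36) → |grid| = 25

voxel count = 25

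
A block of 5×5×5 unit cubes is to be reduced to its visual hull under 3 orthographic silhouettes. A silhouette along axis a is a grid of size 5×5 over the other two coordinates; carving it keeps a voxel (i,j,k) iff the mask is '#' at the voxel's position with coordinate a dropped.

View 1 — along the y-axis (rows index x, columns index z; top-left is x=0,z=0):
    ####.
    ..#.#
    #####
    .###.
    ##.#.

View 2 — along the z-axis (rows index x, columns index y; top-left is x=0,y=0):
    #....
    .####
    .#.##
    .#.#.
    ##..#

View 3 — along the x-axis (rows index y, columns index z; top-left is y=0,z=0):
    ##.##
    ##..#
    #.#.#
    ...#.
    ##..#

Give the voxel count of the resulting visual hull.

|visual hull| = 23

start: 5×5×5 = 125 voxels
V1 y: intersect with XZ mask (17 set) -- 85 left
V2 z: intersect with XY mask (13 set) -- 42 left
V3 x: intersect with YZ mask (14 set) -- 23 left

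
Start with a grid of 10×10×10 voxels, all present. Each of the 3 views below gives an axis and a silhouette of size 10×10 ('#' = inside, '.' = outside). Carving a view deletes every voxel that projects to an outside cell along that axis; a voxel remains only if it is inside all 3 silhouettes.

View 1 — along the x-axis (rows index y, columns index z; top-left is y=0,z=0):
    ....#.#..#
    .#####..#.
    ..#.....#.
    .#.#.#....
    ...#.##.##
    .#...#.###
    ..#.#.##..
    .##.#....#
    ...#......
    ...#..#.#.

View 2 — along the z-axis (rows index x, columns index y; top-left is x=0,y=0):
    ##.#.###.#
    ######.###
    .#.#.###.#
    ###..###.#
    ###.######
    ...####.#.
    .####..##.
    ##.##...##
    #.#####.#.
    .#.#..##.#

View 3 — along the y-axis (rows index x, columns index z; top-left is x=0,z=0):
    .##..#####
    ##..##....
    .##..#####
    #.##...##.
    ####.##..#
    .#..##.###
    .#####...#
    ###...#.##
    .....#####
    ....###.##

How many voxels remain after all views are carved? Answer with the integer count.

initial block: 10^3 = 1000
[1] x-view keeps 36 columns → grid now 360
[2] z-view keeps 67 columns → grid now 248
[3] y-view keeps 58 columns → grid now 149

voxel count = 149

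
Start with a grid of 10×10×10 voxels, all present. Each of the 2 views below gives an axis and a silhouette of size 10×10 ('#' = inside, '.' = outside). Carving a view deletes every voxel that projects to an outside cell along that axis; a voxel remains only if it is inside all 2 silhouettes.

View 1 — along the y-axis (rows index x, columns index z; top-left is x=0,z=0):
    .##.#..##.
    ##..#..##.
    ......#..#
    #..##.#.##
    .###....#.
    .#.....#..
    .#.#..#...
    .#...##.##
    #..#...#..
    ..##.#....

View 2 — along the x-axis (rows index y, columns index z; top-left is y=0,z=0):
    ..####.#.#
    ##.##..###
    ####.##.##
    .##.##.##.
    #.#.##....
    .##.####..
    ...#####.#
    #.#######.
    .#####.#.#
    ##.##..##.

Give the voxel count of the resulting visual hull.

remaining voxels: 238

full grid |V| = 1000
V1 y: intersect with XZ mask (38 set) -- 380 left
V2 x: intersect with YZ mask (64 set) -- 238 left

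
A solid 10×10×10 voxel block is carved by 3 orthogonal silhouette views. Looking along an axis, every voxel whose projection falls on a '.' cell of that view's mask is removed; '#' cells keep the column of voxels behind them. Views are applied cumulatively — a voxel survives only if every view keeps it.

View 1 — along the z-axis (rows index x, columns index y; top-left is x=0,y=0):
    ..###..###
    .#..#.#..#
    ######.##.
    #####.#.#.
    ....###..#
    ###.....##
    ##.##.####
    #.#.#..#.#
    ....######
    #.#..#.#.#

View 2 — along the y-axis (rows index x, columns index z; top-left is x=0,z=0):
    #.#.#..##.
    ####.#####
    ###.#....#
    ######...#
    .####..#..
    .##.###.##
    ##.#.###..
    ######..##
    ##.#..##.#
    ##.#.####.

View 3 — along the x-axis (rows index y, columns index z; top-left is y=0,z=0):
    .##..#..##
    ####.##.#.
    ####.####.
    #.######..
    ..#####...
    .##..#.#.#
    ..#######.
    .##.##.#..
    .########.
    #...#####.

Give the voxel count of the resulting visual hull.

227 voxels

full grid |V| = 1000
after view 1 [z-axis, 58 of 100 cells solid] → remaining = 580
after view 2 [y-axis, 65 of 100 cells solid] → remaining = 369
after view 3 [x-axis, 63 of 100 cells solid] → remaining = 227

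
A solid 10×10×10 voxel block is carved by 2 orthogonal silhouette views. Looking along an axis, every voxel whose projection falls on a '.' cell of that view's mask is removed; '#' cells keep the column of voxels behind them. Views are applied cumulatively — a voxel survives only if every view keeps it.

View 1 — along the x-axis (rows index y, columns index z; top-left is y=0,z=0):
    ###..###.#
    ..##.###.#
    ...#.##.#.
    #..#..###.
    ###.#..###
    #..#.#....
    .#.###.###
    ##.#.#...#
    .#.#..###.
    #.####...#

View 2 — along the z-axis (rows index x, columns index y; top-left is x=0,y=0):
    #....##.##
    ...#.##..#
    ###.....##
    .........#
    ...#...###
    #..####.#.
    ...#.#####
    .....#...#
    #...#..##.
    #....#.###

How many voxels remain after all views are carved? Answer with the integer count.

voxel count = 228

initial block: 10^3 = 1000
after view 1 [x-axis, 55 of 100 cells solid] → remaining = 550
after view 2 [z-axis, 42 of 100 cells solid] → remaining = 228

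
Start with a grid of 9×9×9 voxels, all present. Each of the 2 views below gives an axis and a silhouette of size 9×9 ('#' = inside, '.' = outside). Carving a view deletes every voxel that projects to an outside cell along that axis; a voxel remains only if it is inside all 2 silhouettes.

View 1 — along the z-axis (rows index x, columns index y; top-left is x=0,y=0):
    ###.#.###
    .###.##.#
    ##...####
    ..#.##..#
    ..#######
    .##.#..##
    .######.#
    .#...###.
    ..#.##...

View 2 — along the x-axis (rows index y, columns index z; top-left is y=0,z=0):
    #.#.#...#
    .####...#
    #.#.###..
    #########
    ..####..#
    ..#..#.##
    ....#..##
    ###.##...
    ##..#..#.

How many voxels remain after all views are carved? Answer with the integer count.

remaining voxels: 229

start: 9×9×9 = 729 voxels
V1 z: intersect with XY mask (49 set) -- 441 left
V2 x: intersect with YZ mask (44 set) -- 229 left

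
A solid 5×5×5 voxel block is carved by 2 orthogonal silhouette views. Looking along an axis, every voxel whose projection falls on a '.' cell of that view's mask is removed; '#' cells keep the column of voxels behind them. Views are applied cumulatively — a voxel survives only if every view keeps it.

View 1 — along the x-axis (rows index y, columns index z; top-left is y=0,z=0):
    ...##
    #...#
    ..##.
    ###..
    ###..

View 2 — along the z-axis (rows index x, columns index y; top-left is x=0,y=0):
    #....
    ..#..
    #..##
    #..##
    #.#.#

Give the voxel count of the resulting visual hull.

27 voxels

before carving: 125 voxels (5×5×5)
carve view 1 (along x, YZ-mask fill 12/25): 60 voxels remain
carve view 2 (along z, XY-mask fill 11/25): 27 voxels remain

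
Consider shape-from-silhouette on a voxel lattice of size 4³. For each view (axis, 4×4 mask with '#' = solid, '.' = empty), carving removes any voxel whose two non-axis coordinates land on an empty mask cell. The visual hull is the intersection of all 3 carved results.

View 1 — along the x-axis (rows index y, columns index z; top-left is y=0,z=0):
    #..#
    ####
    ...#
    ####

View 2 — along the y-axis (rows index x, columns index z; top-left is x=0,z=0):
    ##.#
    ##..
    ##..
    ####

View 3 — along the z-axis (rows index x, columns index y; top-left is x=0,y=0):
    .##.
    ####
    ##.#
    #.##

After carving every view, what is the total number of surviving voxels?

21 voxels

before carving: 64 voxels (4×4×4)
  1. axis=0 (YZ plane), |mask|=11  ⇒  voxels=44
  2. axis=1 (XZ plane), |mask|=11  ⇒  voxels=30
  3. axis=2 (XY plane), |mask|=12  ⇒  voxels=21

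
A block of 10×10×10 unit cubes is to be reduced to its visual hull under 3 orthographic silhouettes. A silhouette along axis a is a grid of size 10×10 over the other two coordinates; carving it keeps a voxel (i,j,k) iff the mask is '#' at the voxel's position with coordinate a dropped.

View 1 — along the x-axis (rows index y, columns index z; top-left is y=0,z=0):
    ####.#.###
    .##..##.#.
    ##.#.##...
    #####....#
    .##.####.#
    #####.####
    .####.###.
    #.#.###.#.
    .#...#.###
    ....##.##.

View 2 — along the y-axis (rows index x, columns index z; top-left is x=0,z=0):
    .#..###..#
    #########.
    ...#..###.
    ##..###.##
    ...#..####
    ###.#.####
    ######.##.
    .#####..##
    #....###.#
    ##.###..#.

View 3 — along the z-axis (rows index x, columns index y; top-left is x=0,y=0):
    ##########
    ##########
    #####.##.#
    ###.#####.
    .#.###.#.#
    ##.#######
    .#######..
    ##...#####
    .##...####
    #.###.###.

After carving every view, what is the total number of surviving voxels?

remaining voxels: 317

before carving: 1000 voxels (10×10×10)
after view 1 [x-axis, 62 of 100 cells solid] → remaining = 620
after view 2 [y-axis, 64 of 100 cells solid] → remaining = 399
after view 3 [z-axis, 78 of 100 cells solid] → remaining = 317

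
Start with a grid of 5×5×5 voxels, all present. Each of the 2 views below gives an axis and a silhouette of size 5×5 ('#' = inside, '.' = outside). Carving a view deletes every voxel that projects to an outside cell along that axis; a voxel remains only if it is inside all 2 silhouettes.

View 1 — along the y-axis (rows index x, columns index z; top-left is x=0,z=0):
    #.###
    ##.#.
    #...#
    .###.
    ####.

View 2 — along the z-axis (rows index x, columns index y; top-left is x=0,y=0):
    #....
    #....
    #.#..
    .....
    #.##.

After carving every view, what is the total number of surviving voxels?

before carving: 125 voxels (5×5×5)
carve view 1 (along y, XZ-mask fill 16/25): 80 voxels remain
carve view 2 (along z, XY-mask fill 7/25): 23 voxels remain

voxel count = 23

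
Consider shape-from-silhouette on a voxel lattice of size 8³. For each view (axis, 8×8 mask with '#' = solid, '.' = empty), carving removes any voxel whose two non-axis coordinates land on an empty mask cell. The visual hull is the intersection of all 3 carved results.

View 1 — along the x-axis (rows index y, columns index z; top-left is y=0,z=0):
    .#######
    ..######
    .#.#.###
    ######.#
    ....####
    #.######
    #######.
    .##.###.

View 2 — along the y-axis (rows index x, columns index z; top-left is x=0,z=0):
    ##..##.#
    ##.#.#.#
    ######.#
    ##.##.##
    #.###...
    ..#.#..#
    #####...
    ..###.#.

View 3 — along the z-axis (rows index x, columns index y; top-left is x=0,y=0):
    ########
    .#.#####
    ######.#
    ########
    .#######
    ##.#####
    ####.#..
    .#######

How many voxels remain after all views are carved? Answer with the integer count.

full grid |V| = 512
after view 1 [x-axis, 48 of 64 cells solid] → remaining = 384
after view 2 [y-axis, 39 of 64 cells solid] → remaining = 226
after view 3 [z-axis, 55 of 64 cells solid] → remaining = 195

remaining voxels: 195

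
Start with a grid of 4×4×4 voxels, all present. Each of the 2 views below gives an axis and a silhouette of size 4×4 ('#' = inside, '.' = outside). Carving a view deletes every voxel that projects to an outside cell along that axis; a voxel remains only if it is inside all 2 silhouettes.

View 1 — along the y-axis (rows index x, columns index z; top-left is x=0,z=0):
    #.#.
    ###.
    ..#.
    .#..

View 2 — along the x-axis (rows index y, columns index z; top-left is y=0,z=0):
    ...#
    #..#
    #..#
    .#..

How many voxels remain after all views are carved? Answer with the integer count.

|visual hull| = 6

start: 4×4×4 = 64 voxels
carve view 1 (along y, XZ-mask fill 7/16): 28 voxels remain
carve view 2 (along x, YZ-mask fill 6/16): 6 voxels remain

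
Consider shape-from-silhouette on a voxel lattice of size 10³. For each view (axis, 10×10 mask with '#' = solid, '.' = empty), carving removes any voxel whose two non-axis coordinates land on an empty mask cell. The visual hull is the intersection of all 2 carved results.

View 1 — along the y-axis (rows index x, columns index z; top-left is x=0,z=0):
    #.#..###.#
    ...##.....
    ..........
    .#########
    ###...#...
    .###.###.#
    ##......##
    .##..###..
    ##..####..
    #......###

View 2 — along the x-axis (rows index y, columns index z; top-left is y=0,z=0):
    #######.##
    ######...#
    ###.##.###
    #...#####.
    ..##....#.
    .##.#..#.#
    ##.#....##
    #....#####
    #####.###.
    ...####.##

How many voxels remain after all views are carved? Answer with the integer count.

before carving: 1000 voxels (10×10×10)
carve view 1 (along y, XZ-mask fill 47/100): 470 voxels remain
carve view 2 (along x, YZ-mask fill 63/100): 289 voxels remain

289 voxels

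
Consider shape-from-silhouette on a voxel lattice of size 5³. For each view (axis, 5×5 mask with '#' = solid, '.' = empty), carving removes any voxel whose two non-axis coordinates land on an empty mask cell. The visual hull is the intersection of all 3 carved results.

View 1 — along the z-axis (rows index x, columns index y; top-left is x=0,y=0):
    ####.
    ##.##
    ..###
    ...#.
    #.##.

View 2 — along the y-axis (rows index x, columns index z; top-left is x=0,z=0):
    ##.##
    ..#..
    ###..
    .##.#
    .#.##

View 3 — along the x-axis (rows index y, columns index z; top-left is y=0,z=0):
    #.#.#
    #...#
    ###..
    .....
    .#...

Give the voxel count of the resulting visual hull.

13 voxels

initial block: 5^3 = 125
  1. axis=2 (XY plane), |mask|=15  ⇒  voxels=75
  2. axis=1 (XZ plane), |mask|=14  ⇒  voxels=41
  3. axis=0 (YZ plane), |mask|=9  ⇒  voxels=13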